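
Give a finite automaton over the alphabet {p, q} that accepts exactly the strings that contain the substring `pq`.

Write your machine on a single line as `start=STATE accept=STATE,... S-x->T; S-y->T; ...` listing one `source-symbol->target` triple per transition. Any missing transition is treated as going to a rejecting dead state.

States s0..s1 record the length of the longest prefix of `pq` that matches the current input suffix. Reaching s2 means `pq` has been seen, and we stay there forever. Accept from s2.
A 3-state machine:
        p   q  
>  s0   s1  s0 
   s1   s1  s2 
 * s2   s2  s2 
(> = start, * = accepting)

start=s0; accept=s2; s0-p->s1; s0-q->s0; s1-p->s1; s1-q->s2; s2-p->s2; s2-q->s2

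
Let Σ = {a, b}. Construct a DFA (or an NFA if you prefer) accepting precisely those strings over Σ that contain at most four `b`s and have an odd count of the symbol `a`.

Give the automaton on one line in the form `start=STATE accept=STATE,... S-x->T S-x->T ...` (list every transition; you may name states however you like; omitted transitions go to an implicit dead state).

Handle the two conditions separately and then intersect. One (6 states) tracks the count of `b`s, saturating at 5; the other (2 states) tracks the count of `a`s modulo 2. Each combined state is a pair, one component from each; accept when both components accept.
12 states suffice.
          a    b  
>  S0     S1   S2 
 * S1     S0   S3 
   S2     S3   S4 
 * S3     S2   S5 
   S4     S5   S6 
 * S5     S4   S7 
   S6     S7   S8 
 * S7     S6   S9 
   S8     S9  S10 
 * S9     S8  S11 
   S10   S11  S10 
   S11   S10  S11 
(> = start, * = accepting)

start=S0 accept=S1,S3,S5,S7,S9 S0-a->S1 S0-b->S2 S1-a->S0 S1-b->S3 S2-a->S3 S2-b->S4 S3-a->S2 S3-b->S5 S4-a->S5 S4-b->S6 S5-a->S4 S5-b->S7 S6-a->S7 S6-b->S8 S7-a->S6 S7-b->S9 S8-a->S9 S8-b->S10 S9-a->S8 S9-b->S11 S10-a->S11 S10-b->S10 S11-a->S10 S11-b->S11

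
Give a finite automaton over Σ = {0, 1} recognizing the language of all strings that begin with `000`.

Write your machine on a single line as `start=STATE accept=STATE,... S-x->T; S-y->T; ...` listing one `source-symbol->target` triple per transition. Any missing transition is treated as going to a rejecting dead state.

Walk along `000` while the input agrees: from A take `0` to B, and so on. Any deviation drops to the rejecting sink E. Once D is reached the prefix is confirmed and every continuation is accepted.
With 5 states:
       0  1 
>  A   B  E 
   B   C  E 
   C   D  E 
 * D   D  D 
   E   E  E 
(> = start, * = accepting)

start=A; accept=D; A-0->B; A-1->E; B-0->C; B-1->E; C-0->D; C-1->E; D-0->D; D-1->D; E-0->E; E-1->E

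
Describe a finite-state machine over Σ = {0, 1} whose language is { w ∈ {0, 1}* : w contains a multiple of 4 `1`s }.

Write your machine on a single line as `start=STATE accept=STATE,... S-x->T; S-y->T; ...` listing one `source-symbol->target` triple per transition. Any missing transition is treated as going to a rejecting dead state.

start=S0; accept=S0; S0-0->S0; S0-1->S1; S1-0->S1; S1-1->S2; S2-0->S2; S2-1->S3; S3-0->S3; S3-1->S0

Keep the running count of `1`s modulo 4: each `1` advances along the cycle S0 → S1 → S2 → S3 → S0 while other symbols loop. Accept at S0.
With 4 states:
        0   1  
>* S0   S0  S1 
   S1   S1  S2 
   S2   S2  S3 
   S3   S3  S0 
(> = start, * = accepting)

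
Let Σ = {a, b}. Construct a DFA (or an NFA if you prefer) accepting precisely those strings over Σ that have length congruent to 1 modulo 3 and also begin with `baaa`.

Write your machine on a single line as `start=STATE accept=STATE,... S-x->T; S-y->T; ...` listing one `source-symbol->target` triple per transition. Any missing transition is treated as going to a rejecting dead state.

start=s0; accept=s5; s0-a->s1; s0-b->s2; s1-a->s1; s1-b->s1; s2-a->s3; s2-b->s1; s3-a->s4; s3-b->s1; s4-a->s5; s4-b->s1; s5-a->s6; s5-b->s6; s6-a->s7; s6-b->s7; s7-a->s5; s7-b->s5

Handle the two conditions separately and then intersect. The first has 3 states tracking the input length modulo 3; the second has 6 states tracking whether the input so far still matches the prefix `baaa`. A product state is a pair (one from each), accepting exactly when both do. Equivalent product states are then merged.
An 8-state machine:
        a   b  
>  s0   s1  s2 
   s1   s1  s1 
   s2   s3  s1 
   s3   s4  s1 
   s4   s5  s1 
 * s5   s6  s6 
   s6   s7  s7 
   s7   s5  s5 
(> = start, * = accepting)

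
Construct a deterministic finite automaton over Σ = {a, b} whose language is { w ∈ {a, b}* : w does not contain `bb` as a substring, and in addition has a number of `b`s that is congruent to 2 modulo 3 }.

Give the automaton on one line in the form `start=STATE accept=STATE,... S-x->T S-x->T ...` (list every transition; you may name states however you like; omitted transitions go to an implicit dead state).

Build one automaton per condition and run them in lockstep. The first has 3 states tracking partial matches of the forbidden pattern `bb`; the second has 3 states tracking the count of `b`s modulo 3. A product state is a pair (one from each), accepting exactly when both do. Equivalent product states are then merged.
A 7-state machine:
        a   b  
>  q0   q0  q1 
   q1   q2  q3 
   q2   q2  q4 
   q3   q3  q3 
 * q4   q5  q3 
 * q5   q5  q6 
   q6   q0  q3 
(> = start, * = accepting)

start=q0 accept=q4,q5 q0-a->q0 q0-b->q1 q1-a->q2 q1-b->q3 q2-a->q2 q2-b->q4 q3-a->q3 q3-b->q3 q4-a->q5 q4-b->q3 q5-a->q5 q5-b->q6 q6-a->q0 q6-b->q3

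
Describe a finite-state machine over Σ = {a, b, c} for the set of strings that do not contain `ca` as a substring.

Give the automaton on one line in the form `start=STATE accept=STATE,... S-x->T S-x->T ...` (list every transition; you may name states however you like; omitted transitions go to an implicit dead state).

Track partial matches of the forbidden pattern `ca`. State q2 is a dead state reached once `ca` has occurred; every other state accepts. q0 means no part of `ca` is currently matched.
3 states suffice.
        a   b   c  
>* q0   q0  q0  q1 
 * q1   q2  q0  q1 
   q2   q2  q2  q2 
(> = start, * = accepting)

start=q0 accept=q0,q1 q0-a->q0 q0-b->q0 q0-c->q1 q1-a->q2 q1-b->q0 q1-c->q1 q2-a->q2 q2-b->q2 q2-c->q2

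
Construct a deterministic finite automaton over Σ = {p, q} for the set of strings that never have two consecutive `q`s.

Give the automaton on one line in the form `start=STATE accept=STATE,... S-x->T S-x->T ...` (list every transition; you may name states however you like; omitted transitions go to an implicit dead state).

Track partial matches of the forbidden pattern `qq`. State s2 is a dead state reached once `qq` has occurred; every other state accepts. s0 means no part of `qq` is currently matched.
With 3 states:
        p   q  
>* s0   s0  s1 
 * s1   s0  s2 
   s2   s2  s2 
(> = start, * = accepting)

start=s0 accept=s0,s1 s0-p->s0 s0-q->s1 s1-p->s0 s1-q->s2 s2-p->s2 s2-q->s2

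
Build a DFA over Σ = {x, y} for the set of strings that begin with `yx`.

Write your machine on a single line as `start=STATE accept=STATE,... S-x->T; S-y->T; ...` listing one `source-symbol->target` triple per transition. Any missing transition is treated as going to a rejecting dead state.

Check the first 2 symbols one by one: A through B record how many have matched `yx` so far; any wrong symbol goes to the dead state D. After all 2 match we enter the accepting sink C.
With 4 states:
       x  y 
>  A   D  B 
   B   C  D 
 * C   C  C 
   D   D  D 
(> = start, * = accepting)

start=A; accept=C; A-x->D; A-y->B; B-x->C; B-y->D; C-x->C; C-y->C; D-x->D; D-y->D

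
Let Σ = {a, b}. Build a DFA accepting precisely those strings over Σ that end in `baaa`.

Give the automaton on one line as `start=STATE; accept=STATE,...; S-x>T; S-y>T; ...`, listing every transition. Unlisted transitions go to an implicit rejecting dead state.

Let each state record the length of the longest suffix of the input read so far that is also a prefix of `baaa`. q1 means the last symbol is `b`; q2 means the last 2 symbols are `ba`; q3 means the last 3 symbols are `baa`; q4 means the last 4 symbols are `baaa`. Accept only at q4, where the string currently ends in `baaa`.
5 states suffice.
        a   b  
>  q0   q0  q1 
   q1   q2  q1 
   q2   q3  q1 
   q3   q4  q1 
 * q4   q0  q1 
(> = start, * = accepting)

start=q0; accept=q4; q0-a>q0; q0-b>q1; q1-a>q2; q1-b>q1; q2-a>q3; q2-b>q1; q3-a>q4; q3-b>q1; q4-a>q0; q4-b>q1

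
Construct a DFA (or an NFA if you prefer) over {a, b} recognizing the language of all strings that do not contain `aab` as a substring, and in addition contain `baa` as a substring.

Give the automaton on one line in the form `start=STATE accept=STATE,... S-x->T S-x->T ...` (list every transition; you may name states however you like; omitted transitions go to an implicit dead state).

Build one automaton per condition and run them in lockstep. The first has 4 states tracking partial matches of the forbidden pattern `aab`; the second has 4 states tracking whether and how much of `baa` has been seen. A product state is a pair (one from each), accepting exactly when both do. Equivalent product states are then merged.
        a   b  
>  s0   s1  s2 
   s1   s3  s2 
   s2   s4  s2 
   s3   s3  s3 
   s4   s5  s2 
 * s5   s5  s3 
(> = start, * = accepting)

start=s0 accept=s5 s0-a->s1 s0-b->s2 s1-a->s3 s1-b->s2 s2-a->s4 s2-b->s2 s3-a->s3 s3-b->s3 s4-a->s5 s4-b->s2 s5-a->s5 s5-b->s3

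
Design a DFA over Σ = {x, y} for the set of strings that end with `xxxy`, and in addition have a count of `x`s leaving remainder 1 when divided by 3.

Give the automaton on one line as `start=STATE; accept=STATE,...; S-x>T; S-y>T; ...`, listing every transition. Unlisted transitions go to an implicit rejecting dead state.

Handle the two conditions separately and then intersect. The first has 5 states tracking how much of the suffix `xxxy` has currently been matched; the second has 3 states tracking the count of `x`s modulo 3. A product state is a pair (one from each), accepting exactly when both do.
15 states suffice.
          x    y  
>  S0     S1   S0 
   S1     S2   S3 
   S2     S4   S5 
   S3     S6   S3 
   S4     S7   S8 
   S5     S9   S5 
   S6    S10   S5 
   S7    S11  S12 
   S8     S1   S0 
   S9    S13   S0 
   S10    S7   S0 
   S11    S4  S14 
 * S12    S6   S3 
   S13   S11   S3 
   S14    S9   S5 
(> = start, * = accepting)

start=S0; accept=S12; S0-x>S1; S0-y>S0; S1-x>S2; S1-y>S3; S2-x>S4; S2-y>S5; S3-x>S6; S3-y>S3; S4-x>S7; S4-y>S8; S5-x>S9; S5-y>S5; S6-x>S10; S6-y>S5; S7-x>S11; S7-y>S12; S8-x>S1; S8-y>S0; S9-x>S13; S9-y>S0; S10-x>S7; S10-y>S0; S11-x>S4; S11-y>S14; S12-x>S6; S12-y>S3; S13-x>S11; S13-y>S3; S14-x>S9; S14-y>S5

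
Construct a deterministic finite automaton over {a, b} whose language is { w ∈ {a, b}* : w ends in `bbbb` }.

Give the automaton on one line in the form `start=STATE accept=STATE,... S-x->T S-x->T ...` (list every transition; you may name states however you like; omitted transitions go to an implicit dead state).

Let each state record the length of the longest suffix of the input read so far that is also a prefix of `bbbb`. s1 means the last symbol is `b`; s2 means the last 2 symbols are `bb`; s3 means the last 3 symbols are `bbb`; s4 means the last 4 symbols are `bbbb`. Accept only at s4, where the string currently ends in `bbbb`.
A 5-state machine:
        a   b  
>  s0   s0  s1 
   s1   s0  s2 
   s2   s0  s3 
   s3   s0  s4 
 * s4   s0  s4 
(> = start, * = accepting)

start=s0 accept=s4 s0-a->s0 s0-b->s1 s1-a->s0 s1-b->s2 s2-a->s0 s2-b->s3 s3-a->s0 s3-b->s4 s4-a->s0 s4-b->s4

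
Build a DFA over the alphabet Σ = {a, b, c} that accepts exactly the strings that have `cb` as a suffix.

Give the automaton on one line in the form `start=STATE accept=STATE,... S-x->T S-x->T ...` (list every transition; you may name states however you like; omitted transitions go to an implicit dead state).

start=S0 accept=S2 S0-a->S0 S0-b->S0 S0-c->S1 S1-a->S0 S1-b->S2 S1-c->S1 S2-a->S0 S2-b->S0 S2-c->S1

Remember how much of `cb` the current input suffix matches. State S0 means no match yet; S1 means the last symbol is `c`; S2 means the last 2 symbols are `cb`. Only S2 accepts. On a mismatch, fall back to the longest proper suffix that is still a prefix of `cb`.
With 3 states:
        a   b   c  
>  S0   S0  S0  S1 
   S1   S0  S2  S1 
 * S2   S0  S0  S1 
(> = start, * = accepting)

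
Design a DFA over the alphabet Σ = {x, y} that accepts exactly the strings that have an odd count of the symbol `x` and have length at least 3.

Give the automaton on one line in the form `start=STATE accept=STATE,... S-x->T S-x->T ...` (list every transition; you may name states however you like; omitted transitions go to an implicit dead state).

Build one automaton per condition and run them in lockstep. One (2 states) tracks the count of `x`s modulo 2; the other (5 states) tracks the input length, saturating at 4. Each combined state is a pair, one component from each; accept when both components accept.
With 9 states:
        x   y  
>  q0   q1  q2 
   q1   q3  q4 
   q2   q4  q3 
   q3   q5  q6 
   q4   q6  q5 
 * q5   q7  q8 
   q6   q8  q7 
   q7   q8  q7 
 * q8   q7  q8 
(> = start, * = accepting)

start=q0 accept=q5,q8 q0-x->q1 q0-y->q2 q1-x->q3 q1-y->q4 q2-x->q4 q2-y->q3 q3-x->q5 q3-y->q6 q4-x->q6 q4-y->q5 q5-x->q7 q5-y->q8 q6-x->q8 q6-y->q7 q7-x->q8 q7-y->q7 q8-x->q7 q8-y->q8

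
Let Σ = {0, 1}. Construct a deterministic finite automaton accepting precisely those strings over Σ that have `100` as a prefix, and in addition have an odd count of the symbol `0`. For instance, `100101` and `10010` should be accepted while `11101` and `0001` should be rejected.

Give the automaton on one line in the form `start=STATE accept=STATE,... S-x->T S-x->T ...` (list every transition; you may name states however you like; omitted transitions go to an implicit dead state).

start=q0 accept=q6 q0-0->q1 q0-1->q2 q1-0->q3 q1-1->q1 q2-0->q4 q2-1->q3 q3-0->q1 q3-1->q3 q4-0->q5 q4-1->q1 q5-0->q6 q5-1->q5 q6-0->q5 q6-1->q6

Handle the two conditions separately and then intersect. One (5 states) tracks whether the input so far still matches the prefix `100`; the other (2 states) tracks the count of `0`s modulo 2. Each combined state is a pair, one component from each; accept when both components accept.
With 7 states:
        0   1  
>  q0   q1  q2 
   q1   q3  q1 
   q2   q4  q3 
   q3   q1  q3 
   q4   q5  q1 
   q5   q6  q5 
 * q6   q5  q6 
(> = start, * = accepting)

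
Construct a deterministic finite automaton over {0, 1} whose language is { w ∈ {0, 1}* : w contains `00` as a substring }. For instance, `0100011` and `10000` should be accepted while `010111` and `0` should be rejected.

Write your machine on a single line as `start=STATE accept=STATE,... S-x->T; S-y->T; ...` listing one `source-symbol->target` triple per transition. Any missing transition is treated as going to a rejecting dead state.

States S0..S1 record the length of the longest prefix of `00` that matches the current input suffix. Reaching S2 means `00` has been seen, and we stay there forever. Accept from S2.
With 3 states:
        0   1  
>  S0   S1  S0 
   S1   S2  S0 
 * S2   S2  S2 
(> = start, * = accepting)

start=S0; accept=S2; S0-0->S1; S0-1->S0; S1-0->S2; S1-1->S0; S2-0->S2; S2-1->S2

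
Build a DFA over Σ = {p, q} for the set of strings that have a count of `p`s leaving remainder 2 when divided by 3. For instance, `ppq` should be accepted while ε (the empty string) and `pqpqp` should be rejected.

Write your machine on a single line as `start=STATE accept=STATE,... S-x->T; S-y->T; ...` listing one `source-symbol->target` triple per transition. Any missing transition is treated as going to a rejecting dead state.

start=A; accept=C; A-p->B; A-q->A; B-p->C; B-q->B; C-p->A; C-q->C

The only thing that matters is how many `p`s have appeared, reduced mod 3. Use one state per residue: A for 0, …, C for 2. Reading `p` moves to the next residue; anything else stays put. C is accepting.
       p  q 
>  A   B  A 
   B   C  B 
 * C   A  C 
(> = start, * = accepting)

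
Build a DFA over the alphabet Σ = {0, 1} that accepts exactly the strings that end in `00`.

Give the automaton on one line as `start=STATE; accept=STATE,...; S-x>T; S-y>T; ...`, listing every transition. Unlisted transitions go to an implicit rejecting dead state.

Remember how much of `00` the current input suffix matches. State A means no match yet; B means the last symbol is `0`; C means the last 2 symbols are `00`. Only C accepts. On a mismatch, fall back to the longest proper suffix that is still a prefix of `00`.
A 3-state machine:
       0  1 
>  A   B  A 
   B   C  A 
 * C   C  A 
(> = start, * = accepting)

start=A; accept=C; A-0>B; A-1>A; B-0>C; B-1>A; C-0>C; C-1>A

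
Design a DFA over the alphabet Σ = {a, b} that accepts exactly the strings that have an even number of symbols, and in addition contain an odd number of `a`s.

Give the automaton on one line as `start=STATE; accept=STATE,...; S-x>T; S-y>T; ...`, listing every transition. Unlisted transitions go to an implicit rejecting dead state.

Handle the two conditions separately and then intersect. The first has 2 states tracking the input length modulo 2; the second has 2 states tracking the count of `a`s modulo 2. A product state is a pair (one from each), accepting exactly when both do.
With 4 states:
        a   b  
>  q0   q1  q2 
   q1   q0  q3 
   q2   q3  q0 
 * q3   q2  q1 
(> = start, * = accepting)

start=q0; accept=q3; q0-a>q1; q0-b>q2; q1-a>q0; q1-b>q3; q2-a>q3; q2-b>q0; q3-a>q2; q3-b>q1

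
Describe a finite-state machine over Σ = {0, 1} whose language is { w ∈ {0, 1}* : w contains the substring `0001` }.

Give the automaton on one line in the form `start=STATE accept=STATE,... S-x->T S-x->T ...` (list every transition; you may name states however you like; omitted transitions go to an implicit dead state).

start=q0 accept=q4 q0-0->q1 q0-1->q0 q1-0->q2 q1-1->q0 q2-0->q3 q2-1->q0 q3-0->q3 q3-1->q4 q4-0->q4 q4-1->q4

States q0..q3 record the length of the longest prefix of `0001` that matches the current input suffix. Reaching q4 means `0001` has been seen, and we stay there forever. Accept from q4.
With 5 states:
        0   1  
>  q0   q1  q0 
   q1   q2  q0 
   q2   q3  q0 
   q3   q3  q4 
 * q4   q4  q4 
(> = start, * = accepting)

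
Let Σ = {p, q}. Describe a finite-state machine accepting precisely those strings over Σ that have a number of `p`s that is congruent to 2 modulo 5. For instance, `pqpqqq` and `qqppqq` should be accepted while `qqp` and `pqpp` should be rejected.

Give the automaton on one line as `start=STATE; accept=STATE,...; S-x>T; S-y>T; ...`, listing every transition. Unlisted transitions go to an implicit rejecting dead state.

The only thing that matters is how many `p`s have appeared, reduced mod 5. Use one state per residue: S0 for 0, …, S4 for 4. Reading `p` moves to the next residue; anything else stays put. S2 is accepting.
5 states suffice.
        p   q  
>  S0   S1  S0 
   S1   S2  S1 
 * S2   S3  S2 
   S3   S4  S3 
   S4   S0  S4 
(> = start, * = accepting)

start=S0; accept=S2; S0-p>S1; S0-q>S0; S1-p>S2; S1-q>S1; S2-p>S3; S2-q>S2; S3-p>S4; S3-q>S3; S4-p>S0; S4-q>S4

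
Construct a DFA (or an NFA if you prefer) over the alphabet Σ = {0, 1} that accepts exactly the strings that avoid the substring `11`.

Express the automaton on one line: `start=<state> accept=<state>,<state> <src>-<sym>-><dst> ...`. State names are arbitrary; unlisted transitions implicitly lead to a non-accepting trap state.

Track partial matches of the forbidden pattern `11`. State q2 is a dead state reached once `11` has occurred; every other state accepts. q0 means no part of `11` is currently matched.
        0   1  
>* q0   q0  q1 
 * q1   q0  q2 
   q2   q2  q2 
(> = start, * = accepting)

start=q0 accept=q0,q1 q0-0->q0 q0-1->q1 q1-0->q0 q1-1->q2 q2-0->q2 q2-1->q2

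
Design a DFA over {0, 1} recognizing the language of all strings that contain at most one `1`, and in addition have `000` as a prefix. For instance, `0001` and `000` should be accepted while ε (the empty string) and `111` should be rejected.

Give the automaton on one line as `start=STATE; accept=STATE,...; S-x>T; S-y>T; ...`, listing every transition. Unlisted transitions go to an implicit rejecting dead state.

Run two small machines in parallel and take their product. The first has 3 states tracking the count of `1`s, saturating at 2; the second has 5 states tracking whether the input so far still matches the prefix `000`. A product state is a pair (one from each), accepting exactly when both do. Equivalent product states are then merged.
With 6 states:
        0   1  
>  q0   q1  q2 
   q1   q3  q2 
   q2   q2  q2 
   q3   q4  q2 
 * q4   q4  q5 
 * q5   q5  q2 
(> = start, * = accepting)

start=q0; accept=q4,q5; q0-0>q1; q0-1>q2; q1-0>q3; q1-1>q2; q2-0>q2; q2-1>q2; q3-0>q4; q3-1>q2; q4-0>q4; q4-1>q5; q5-0>q5; q5-1>q2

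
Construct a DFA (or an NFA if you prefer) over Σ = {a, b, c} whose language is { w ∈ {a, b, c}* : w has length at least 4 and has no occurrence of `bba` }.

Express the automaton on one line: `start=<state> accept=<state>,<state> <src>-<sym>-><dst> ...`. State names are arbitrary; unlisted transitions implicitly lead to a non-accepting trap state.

start=S0 accept=S10,S11,S12,S14,S15,S16 S0-a->S1 S0-b->S2 S0-c->S1 S1-a->S3 S1-b->S4 S1-c->S3 S2-a->S3 S2-b->S5 S2-c->S3 S3-a->S6 S3-b->S7 S3-c->S6 S4-a->S6 S4-b->S8 S4-c->S6 S5-a->S9 S5-b->S8 S5-c->S6 S6-a->S10 S6-b->S11 S6-c->S10 S7-a->S10 S7-b->S12 S7-c->S10 S8-a->S13 S8-b->S12 S8-c->S10 S9-a->S13 S9-b->S13 S9-c->S13 S10-a->S14 S10-b->S15 S10-c->S14 S11-a->S14 S11-b->S16 S11-c->S14 S12-a->S17 S12-b->S16 S12-c->S14 S13-a->S17 S13-b->S17 S13-c->S17 S14-a->S14 S14-b->S15 S14-c->S14 S15-a->S14 S15-b->S16 S15-c->S14 S16-a->S17 S16-b->S16 S16-c->S14 S17-a->S17 S17-b->S17 S17-c->S17

Run two small machines in parallel and take their product. The first has 6 states tracking the input length, saturating at 5; the second has 4 states tracking partial matches of the forbidden pattern `bba`. A product state is a pair (one from each), accepting exactly when both do.
          a    b    c  
>  S0     S1   S2   S1 
   S1     S3   S4   S3 
   S2     S3   S5   S3 
   S3     S6   S7   S6 
   S4     S6   S8   S6 
   S5     S9   S8   S6 
   S6    S10  S11  S10 
   S7    S10  S12  S10 
   S8    S13  S12  S10 
   S9    S13  S13  S13 
 * S10   S14  S15  S14 
 * S11   S14  S16  S14 
 * S12   S17  S16  S14 
   S13   S17  S17  S17 
 * S14   S14  S15  S14 
 * S15   S14  S16  S14 
 * S16   S17  S16  S14 
   S17   S17  S17  S17 
(> = start, * = accepting)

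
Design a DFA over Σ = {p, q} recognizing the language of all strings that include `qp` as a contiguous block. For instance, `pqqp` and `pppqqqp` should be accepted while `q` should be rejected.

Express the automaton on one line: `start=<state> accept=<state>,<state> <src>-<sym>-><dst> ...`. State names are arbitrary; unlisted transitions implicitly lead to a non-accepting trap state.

start=s0 accept=s2 s0-p->s0 s0-q->s1 s1-p->s2 s1-q->s1 s2-p->s2 s2-q->s2

Track how much of `qp` has been matched so far: state s0 is no progress, s2 is the absorbing accept state reached once `qp` has occurred. Intermediate states record partial matches; on a mismatch, fall back to the longest reusable overlap.
        p   q  
>  s0   s0  s1 
   s1   s2  s1 
 * s2   s2  s2 
(> = start, * = accepting)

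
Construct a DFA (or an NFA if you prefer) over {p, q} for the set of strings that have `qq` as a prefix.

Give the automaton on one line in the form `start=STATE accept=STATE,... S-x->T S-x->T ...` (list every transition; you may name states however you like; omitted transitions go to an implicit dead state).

start=A accept=C A-p->D A-q->B B-p->D B-q->C C-p->C C-q->C D-p->D D-q->D

Check the first 2 symbols one by one: A through B record how many have matched `qq` so far; any wrong symbol goes to the dead state D. After all 2 match we enter the accepting sink C.
       p  q 
>  A   D  B 
   B   D  C 
 * C   C  C 
   D   D  D 
(> = start, * = accepting)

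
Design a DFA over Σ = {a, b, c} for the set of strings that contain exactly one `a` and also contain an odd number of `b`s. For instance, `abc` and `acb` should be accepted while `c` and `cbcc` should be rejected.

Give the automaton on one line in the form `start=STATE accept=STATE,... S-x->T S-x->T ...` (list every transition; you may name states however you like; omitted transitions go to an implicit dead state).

start=s0 accept=s4 s0-a->s1 s0-b->s2 s0-c->s0 s1-a->s3 s1-b->s4 s1-c->s1 s2-a->s4 s2-b->s0 s2-c->s2 s3-a->s3 s3-b->s3 s3-c->s3 s4-a->s3 s4-b->s1 s4-c->s4

Handle the two conditions separately and then intersect. One (3 states) tracks the count of `a`s, saturating at 2; the other (2 states) tracks the count of `b`s modulo 2. Each combined state is a pair, one component from each; accept when both components accept. After merging equivalent states the machine shrinks.
With 5 states:
        a   b   c  
>  s0   s1  s2  s0 
   s1   s3  s4  s1 
   s2   s4  s0  s2 
   s3   s3  s3  s3 
 * s4   s3  s1  s4 
(> = start, * = accepting)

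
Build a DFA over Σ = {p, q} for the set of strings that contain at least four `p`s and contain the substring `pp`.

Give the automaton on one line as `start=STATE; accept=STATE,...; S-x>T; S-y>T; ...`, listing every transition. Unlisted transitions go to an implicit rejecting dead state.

start=A; accept=G,I; A-p>B; A-q>A; B-p>C; B-q>D; C-p>E; C-q>C; D-p>F; D-q>D; E-p>G; E-q>E; F-p>E; F-q>H; G-p>I; G-q>G; H-p>J; H-q>H; I-p>I; I-q>I; J-p>G; J-q>K; K-p>L; K-q>K; L-p>I; L-q>M; M-p>N; M-q>M; N-p>I; N-q>O; O-p>N; O-q>O

Build one automaton per condition and run them in lockstep. One (6 states) tracks the count of `p`s, saturating at 5; the other (3 states) tracks whether and how much of `pp` has been seen. Each combined state is a pair, one component from each; accept when both components accept.
       p  q 
>  A   B  A 
   B   C  D 
   C   E  C 
   D   F  D 
   E   G  E 
   F   E  H 
 * G   I  G 
   H   J  H 
 * I   I  I 
   J   G  K 
   K   L  K 
   L   I  M 
   M   N  M 
   N   I  O 
   O   N  O 
(> = start, * = accepting)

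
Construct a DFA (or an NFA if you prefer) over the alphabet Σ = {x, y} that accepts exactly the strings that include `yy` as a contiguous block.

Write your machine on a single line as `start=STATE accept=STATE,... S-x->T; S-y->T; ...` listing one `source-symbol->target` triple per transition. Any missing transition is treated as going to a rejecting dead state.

States A..B record the length of the longest prefix of `yy` that matches the current input suffix. Reaching C means `yy` has been seen, and we stay there forever. Accept from C.
A 3-state machine:
       x  y 
>  A   A  B 
   B   A  C 
 * C   C  C 
(> = start, * = accepting)

start=A; accept=C; A-x->A; A-y->B; B-x->A; B-y->C; C-x->C; C-y->C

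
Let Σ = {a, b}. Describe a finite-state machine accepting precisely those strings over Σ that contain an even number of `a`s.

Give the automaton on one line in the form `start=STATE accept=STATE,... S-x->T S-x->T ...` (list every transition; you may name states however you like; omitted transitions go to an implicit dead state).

Keep the running count of `a`s modulo 2: each `a` advances along the cycle s0 → s1 → s0 while other symbols loop. Accept at s0.
2 states suffice.
        a   b  
>* s0   s1  s0 
   s1   s0  s1 
(> = start, * = accepting)

start=s0 accept=s0 s0-a->s1 s0-b->s0 s1-a->s0 s1-b->s1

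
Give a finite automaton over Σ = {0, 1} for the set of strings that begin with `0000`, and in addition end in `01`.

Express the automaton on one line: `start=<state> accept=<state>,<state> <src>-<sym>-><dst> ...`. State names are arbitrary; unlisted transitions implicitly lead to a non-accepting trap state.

Handle the two conditions separately and then intersect. The first has 6 states tracking whether the input so far still matches the prefix `0000`; the second has 3 states tracking how much of the suffix `01` has currently been matched. A product state is a pair (one from each), accepting exactly when both do. After merging equivalent states the machine shrinks.
8 states suffice.
        0   1  
>  s0   s1  s2 
   s1   s3  s2 
   s2   s2  s2 
   s3   s4  s2 
   s4   s5  s2 
   s5   s5  s6 
 * s6   s5  s7 
   s7   s5  s7 
(> = start, * = accepting)

start=s0 accept=s6 s0-0->s1 s0-1->s2 s1-0->s3 s1-1->s2 s2-0->s2 s2-1->s2 s3-0->s4 s3-1->s2 s4-0->s5 s4-1->s2 s5-0->s5 s5-1->s6 s6-0->s5 s6-1->s7 s7-0->s5 s7-1->s7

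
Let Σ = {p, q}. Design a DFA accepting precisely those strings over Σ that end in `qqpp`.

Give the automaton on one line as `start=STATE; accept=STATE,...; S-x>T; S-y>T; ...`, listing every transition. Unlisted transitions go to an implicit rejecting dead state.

Remember how much of `qqpp` the current input suffix matches. State A means no match yet; B means the last symbol is `q`; C means the last 2 symbols are `qq`; D means the last 3 symbols are `qqp`; E means the last 4 symbols are `qqpp`. Only E accepts. On a mismatch, fall back to the longest proper suffix that is still a prefix of `qqpp`.
       p  q 
>  A   A  B 
   B   A  C 
   C   D  C 
   D   E  B 
 * E   A  B 
(> = start, * = accepting)

start=A; accept=E; A-p>A; A-q>B; B-p>A; B-q>C; C-p>D; C-q>C; D-p>E; D-q>B; E-p>A; E-q>B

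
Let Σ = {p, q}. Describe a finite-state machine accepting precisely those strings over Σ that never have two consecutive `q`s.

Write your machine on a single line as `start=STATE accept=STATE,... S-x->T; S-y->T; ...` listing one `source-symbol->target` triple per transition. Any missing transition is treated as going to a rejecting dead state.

start=s0; accept=s0,s1; s0-p->s0; s0-q->s1; s1-p->s0; s1-q->s2; s2-p->s2; s2-q->s2

This is the complement of 'contains `qq`'. Use the same substring-matching states — s0 through s2 holding how much of `qq` has just been matched — but flip the accepting set: everything except the trap s2 accepts.
A 3-state machine:
        p   q  
>* s0   s0  s1 
 * s1   s0  s2 
   s2   s2  s2 
(> = start, * = accepting)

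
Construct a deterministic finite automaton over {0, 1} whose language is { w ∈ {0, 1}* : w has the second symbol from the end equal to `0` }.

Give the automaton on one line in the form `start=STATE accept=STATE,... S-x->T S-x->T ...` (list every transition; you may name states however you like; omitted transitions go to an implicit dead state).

start=s0 accept=s3,s4 s0-0->s1 s0-1->s2 s1-0->s3 s1-1->s4 s2-0->s5 s2-1->s6 s3-0->s3 s3-1->s4 s4-0->s5 s4-1->s6 s5-0->s3 s5-1->s4 s6-0->s5 s6-1->s6

A DFA must remember the last 2 symbols (since which symbol is second-to-last isn't known until the input ends). Use one state per possible window of the last ≤2 symbols; accept from those whose window starts with `0`.
With 7 states:
        0   1  
>  s0   s1  s2 
   s1   s3  s4 
   s2   s5  s6 
 * s3   s3  s4 
 * s4   s5  s6 
   s5   s3  s4 
   s6   s5  s6 
(> = start, * = accepting)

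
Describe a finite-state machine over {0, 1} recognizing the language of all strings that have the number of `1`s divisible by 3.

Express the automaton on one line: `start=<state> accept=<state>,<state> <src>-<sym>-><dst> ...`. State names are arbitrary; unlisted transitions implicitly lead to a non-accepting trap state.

The only thing that matters is how many `1`s have appeared, reduced mod 3. Use one state per residue: q0 for 0, …, q2 for 2. Reading `1` moves to the next residue; anything else stays put. q0 is accepting.
A 3-state machine:
        0   1  
>* q0   q0  q1 
   q1   q1  q2 
   q2   q2  q0 
(> = start, * = accepting)

start=q0 accept=q0 q0-0->q0 q0-1->q1 q1-0->q1 q1-1->q2 q2-0->q2 q2-1->q0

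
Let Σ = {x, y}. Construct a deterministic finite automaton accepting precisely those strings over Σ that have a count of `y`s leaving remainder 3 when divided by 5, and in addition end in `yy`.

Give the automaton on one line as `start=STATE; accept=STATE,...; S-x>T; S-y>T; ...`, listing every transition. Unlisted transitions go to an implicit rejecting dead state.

start=A; accept=E; A-x>A; A-y>B; B-x>B; B-y>C; C-x>D; C-y>E; D-x>D; D-y>F; E-x>F; E-y>G; F-x>F; F-y>G; G-x>G; G-y>A

Build one automaton per condition and run them in lockstep. One (5 states) tracks the count of `y`s modulo 5; the other (3 states) tracks how much of the suffix `yy` has currently been matched. Each combined state is a pair, one component from each; accept when both components accept. Equivalent product states are then merged.
       x  y 
>  A   A  B 
   B   B  C 
   C   D  E 
   D   D  F 
 * E   F  G 
   F   F  G 
   G   G  A 
(> = start, * = accepting)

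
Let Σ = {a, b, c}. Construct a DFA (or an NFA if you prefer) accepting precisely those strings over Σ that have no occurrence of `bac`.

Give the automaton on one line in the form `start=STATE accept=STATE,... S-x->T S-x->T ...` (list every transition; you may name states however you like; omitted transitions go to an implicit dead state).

start=q0 accept=q0,q1,q2 q0-a->q0 q0-b->q1 q0-c->q0 q1-a->q2 q1-b->q1 q1-c->q0 q2-a->q0 q2-b->q1 q2-c->q3 q3-a->q3 q3-b->q3 q3-c->q3

This is the complement of 'contains `bac`'. Use the same substring-matching states — q0 through q3 holding how much of `bac` has just been matched — but flip the accepting set: everything except the trap q3 accepts.
With 4 states:
        a   b   c  
>* q0   q0  q1  q0 
 * q1   q2  q1  q0 
 * q2   q0  q1  q3 
   q3   q3  q3  q3 
(> = start, * = accepting)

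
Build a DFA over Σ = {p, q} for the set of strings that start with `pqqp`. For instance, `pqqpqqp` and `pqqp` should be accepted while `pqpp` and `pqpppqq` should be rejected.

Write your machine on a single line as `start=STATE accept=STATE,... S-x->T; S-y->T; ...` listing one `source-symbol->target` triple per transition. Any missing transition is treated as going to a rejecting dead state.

start=S0; accept=S4; S0-p->S1; S0-q->S5; S1-p->S5; S1-q->S2; S2-p->S5; S2-q->S3; S3-p->S4; S3-q->S5; S4-p->S4; S4-q->S4; S5-p->S5; S5-q->S5

Check the first 4 symbols one by one: S0 through S3 record how many have matched `pqqp` so far; any wrong symbol goes to the dead state S5. After all 4 match we enter the accepting sink S4.
With 6 states:
        p   q  
>  S0   S1  S5 
   S1   S5  S2 
   S2   S5  S3 
   S3   S4  S5 
 * S4   S4  S4 
   S5   S5  S5 
(> = start, * = accepting)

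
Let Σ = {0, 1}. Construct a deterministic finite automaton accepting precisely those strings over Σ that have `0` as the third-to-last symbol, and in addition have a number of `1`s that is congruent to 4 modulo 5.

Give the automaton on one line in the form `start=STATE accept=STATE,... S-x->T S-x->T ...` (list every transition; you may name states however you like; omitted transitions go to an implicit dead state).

Build one automaton per condition and run them in lockstep. One (15 states) tracks the last 3 symbols read; the other (5 states) tracks the count of `1`s modulo 5. Each combined state is a pair, one component from each; accept when both components accept. Minimizing collapses redundant product states.
A 16-state machine:
          0    1  
>  s0     s0   s1 
   s1     s1   s2 
   s2     s3   s4 
   s3     s3   s5 
   s4     s6   s7 
   s5     s6   s8 
   s6     s9  s10 
   s7    s11   s0 
 * s8    s11   s0 
   s9     s9  s12 
   s10   s13   s0 
   s11   s14   s0 
 * s12   s13   s0 
 * s13   s14   s0 
   s14   s15   s0 
 * s15   s15   s0 
(> = start, * = accepting)

start=s0 accept=s8,s12,s13,s15 s0-0->s0 s0-1->s1 s1-0->s1 s1-1->s2 s2-0->s3 s2-1->s4 s3-0->s3 s3-1->s5 s4-0->s6 s4-1->s7 s5-0->s6 s5-1->s8 s6-0->s9 s6-1->s10 s7-0->s11 s7-1->s0 s8-0->s11 s8-1->s0 s9-0->s9 s9-1->s12 s10-0->s13 s10-1->s0 s11-0->s14 s11-1->s0 s12-0->s13 s12-1->s0 s13-0->s14 s13-1->s0 s14-0->s15 s14-1->s0 s15-0->s15 s15-1->s0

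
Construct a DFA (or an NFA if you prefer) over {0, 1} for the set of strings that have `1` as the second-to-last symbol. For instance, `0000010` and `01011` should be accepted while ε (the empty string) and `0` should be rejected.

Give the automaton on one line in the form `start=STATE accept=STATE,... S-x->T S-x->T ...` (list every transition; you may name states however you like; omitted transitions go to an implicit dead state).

start=s0 accept=s5,s6 s0-0->s1 s0-1->s2 s1-0->s3 s1-1->s4 s2-0->s5 s2-1->s6 s3-0->s3 s3-1->s4 s4-0->s5 s4-1->s6 s5-0->s3 s5-1->s4 s6-0->s5 s6-1->s6

A DFA must remember the last 2 symbols (since which symbol is second-to-last isn't known until the input ends). Use one state per possible window of the last ≤2 symbols; accept from those whose window starts with `1`.
With 7 states:
        0   1  
>  s0   s1  s2 
   s1   s3  s4 
   s2   s5  s6 
   s3   s3  s4 
   s4   s5  s6 
 * s5   s3  s4 
 * s6   s5  s6 
(> = start, * = accepting)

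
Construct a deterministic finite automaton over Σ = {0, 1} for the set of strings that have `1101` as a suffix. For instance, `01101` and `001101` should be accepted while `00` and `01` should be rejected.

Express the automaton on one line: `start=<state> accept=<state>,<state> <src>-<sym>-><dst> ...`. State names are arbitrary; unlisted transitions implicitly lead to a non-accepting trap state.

Let each state record the length of the longest suffix of the input read so far that is also a prefix of `1101`. q1 means the last symbol is `1`; q2 means the last 2 symbols are `11`; q3 means the last 3 symbols are `110`; q4 means the last 4 symbols are `1101`. Accept only at q4, where the string currently ends in `1101`.
With 5 states:
        0   1  
>  q0   q0  q1 
   q1   q0  q2 
   q2   q3  q2 
   q3   q0  q4 
 * q4   q0  q2 
(> = start, * = accepting)

start=q0 accept=q4 q0-0->q0 q0-1->q1 q1-0->q0 q1-1->q2 q2-0->q3 q2-1->q2 q3-0->q0 q3-1->q4 q4-0->q0 q4-1->q2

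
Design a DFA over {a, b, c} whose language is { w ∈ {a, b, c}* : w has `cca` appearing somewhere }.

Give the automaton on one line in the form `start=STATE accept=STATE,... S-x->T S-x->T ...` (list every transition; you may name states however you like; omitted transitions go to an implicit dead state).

start=s0 accept=s3 s0-a->s0 s0-b->s0 s0-c->s1 s1-a->s0 s1-b->s0 s1-c->s2 s2-a->s3 s2-b->s0 s2-c->s2 s3-a->s3 s3-b->s3 s3-c->s3

Track how much of `cca` has been matched so far: state s0 is no progress, s3 is the absorbing accept state reached once `cca` has occurred. Intermediate states record partial matches; on a mismatch, fall back to the longest reusable overlap.
With 4 states:
        a   b   c  
>  s0   s0  s0  s1 
   s1   s0  s0  s2 
   s2   s3  s0  s2 
 * s3   s3  s3  s3 
(> = start, * = accepting)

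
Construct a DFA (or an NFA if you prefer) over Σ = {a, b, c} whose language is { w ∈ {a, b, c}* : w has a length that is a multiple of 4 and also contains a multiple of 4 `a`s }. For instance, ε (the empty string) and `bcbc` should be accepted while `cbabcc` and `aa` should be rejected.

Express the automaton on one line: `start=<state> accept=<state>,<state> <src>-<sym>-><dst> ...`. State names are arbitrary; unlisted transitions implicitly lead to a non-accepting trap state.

Run two small machines in parallel and take their product. One (4 states) tracks the input length modulo 4; the other (4 states) tracks the count of `a`s modulo 4. Each combined state is a pair, one component from each; accept when both components accept.
A 16-state machine:
          a    b    c  
>* s0     s1   s2   s2 
   s1     s3   s4   s4 
   s2     s4   s5   s5 
   s3     s6   s7   s7 
   s4     s7   s8   s8 
   s5     s8   s9   s9 
   s6     s0  s10  s10 
   s7    s10  s11  s11 
   s8    s11  s12  s12 
   s9    s12   s0   s0 
   s10    s2  s13  s13 
   s11   s13  s14  s14 
   s12   s14   s1   s1 
   s13    s5  s15  s15 
   s14   s15   s3   s3 
   s15    s9   s6   s6 
(> = start, * = accepting)

start=s0 accept=s0 s0-a->s1 s0-b->s2 s0-c->s2 s1-a->s3 s1-b->s4 s1-c->s4 s2-a->s4 s2-b->s5 s2-c->s5 s3-a->s6 s3-b->s7 s3-c->s7 s4-a->s7 s4-b->s8 s4-c->s8 s5-a->s8 s5-b->s9 s5-c->s9 s6-a->s0 s6-b->s10 s6-c->s10 s7-a->s10 s7-b->s11 s7-c->s11 s8-a->s11 s8-b->s12 s8-c->s12 s9-a->s12 s9-b->s0 s9-c->s0 s10-a->s2 s10-b->s13 s10-c->s13 s11-a->s13 s11-b->s14 s11-c->s14 s12-a->s14 s12-b->s1 s12-c->s1 s13-a->s5 s13-b->s15 s13-c->s15 s14-a->s15 s14-b->s3 s14-c->s3 s15-a->s9 s15-b->s6 s15-c->s6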